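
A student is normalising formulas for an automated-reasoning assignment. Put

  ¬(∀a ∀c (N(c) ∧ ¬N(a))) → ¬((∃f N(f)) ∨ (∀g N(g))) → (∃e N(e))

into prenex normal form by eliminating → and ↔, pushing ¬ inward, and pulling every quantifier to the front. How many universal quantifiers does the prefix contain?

3

Eliminate → and ↔ using ¬ and ∨.
  ¬¬(∀a ∀c (N(c) ∧ ¬N(a))) ∨ ¬¬((∃f N(f)) ∨ (∀g N(g))) ∨ (∃e N(e))
Drive negations inward (¬∀x A ≡ ∃x ¬A, ¬∃x A ≡ ∀x ¬A, De Morgan for ∧/∨):
  (∀a ∀c (N(c) ∧ ¬N(a))) ∨ (∃f N(f)) ∨ (∀g N(g)) ∨ (∃e N(e))
All bound variables are already distinct, so no renaming is needed.
Pull the quantifiers to the front (each side's bound variable is not free in the other side):
  ∀a ∀c ∃f ∀g ∃e (N(c) ∧ ¬N(a) ∨ N(f) ∨ N(g) ∨ N(e))
The prefix is ∀a ∀c ∃f ∀g ∃e: 3 universal, 2 existential.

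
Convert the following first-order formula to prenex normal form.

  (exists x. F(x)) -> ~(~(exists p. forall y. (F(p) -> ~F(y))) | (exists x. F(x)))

First replace A → B with ¬A ∨ B.
  ~(exists x. F(x)) | ~(~(exists p. forall y. (~F(p) | ~F(y))) | (exists x. F(x)))
Push ¬ through the quantifiers and connectives to reach negation normal form:
  (forall x. ~F(x)) | (exists p. forall y. (~F(p) | ~F(y))) & (forall x. ~F(x))
Rename bound variables to avoid capture: x↦c.
  (forall x. ~F(x)) | (exists p. forall y. (~F(p) | ~F(y))) & (forall c. ~F(c))
Pull the quantifiers to the front (each side's bound variable is not free in the other side):
  forall x. exists p. forall y. forall c. (~F(x) | (~F(p) | ~F(y)) & ~F(c))

forall x. exists p. forall y. forall c. (~F(x) | (~F(p) | ~F(y)) & ~F(c))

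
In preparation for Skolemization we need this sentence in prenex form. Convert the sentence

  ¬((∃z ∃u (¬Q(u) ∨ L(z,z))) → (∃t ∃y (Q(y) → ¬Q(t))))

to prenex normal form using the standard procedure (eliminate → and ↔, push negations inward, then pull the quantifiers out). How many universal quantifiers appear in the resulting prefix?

Eliminate → and ↔ using ¬ and ∨.
  ¬(¬(∃z ∃u (¬Q(u) ∨ L(z,z))) ∨ (∃t ∃y (¬Q(y) ∨ ¬Q(t))))
Move each ¬ inward, flipping quantifiers it crosses:
  (∃z ∃u (¬Q(u) ∨ L(z,z))) ∧ (∀t ∀y (Q(y) ∧ Q(t)))
All bound variables are already distinct, so no renaming is needed.
Finally move all quantifiers to the prefix:
  ∃z ∃u ∀t ∀y ((¬Q(u) ∨ L(z,z)) ∧ Q(y) ∧ Q(t))
The prefix is ∃z ∃u ∀t ∀y: 2 universal, 2 existential.

2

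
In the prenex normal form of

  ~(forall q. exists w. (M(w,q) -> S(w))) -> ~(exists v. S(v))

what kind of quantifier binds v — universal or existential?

universal

Rewrite implications/biconditionals: A → B as ¬A ∨ B.
  ~~(forall q. exists w. (~M(w,q) | S(w))) | ~(exists v. S(v))
Move each ¬ inward, flipping quantifiers it crosses:
  (forall q. exists w. (~M(w,q) | S(w))) | (forall v. ~S(v))
Pull the quantifiers to the front (each side's bound variable is not free in the other side):
  forall q. exists w. forall v. (~M(w,q) | S(w) | ~S(v))
The quantifier exists v sits under an odd number of negations (counting the antecedent side of each →), so it flips to forall v.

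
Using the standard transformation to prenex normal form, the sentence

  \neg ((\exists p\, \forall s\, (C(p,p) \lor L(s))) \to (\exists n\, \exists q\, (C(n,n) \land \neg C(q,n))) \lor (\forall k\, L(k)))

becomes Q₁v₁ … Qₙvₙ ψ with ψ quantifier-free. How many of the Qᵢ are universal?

3

Rewrite implications/biconditionals: A → B as ¬A ∨ B.
  \neg (\neg (\exists p\, \forall s\, (C(p,p) \lor L(s))) \lor (\exists n\, \exists q\, (C(n,n) \land \neg C(q,n))) \lor (\forall k\, L(k)))
Push ¬ through the quantifiers and connectives to reach negation normal form:
  (\exists p\, \forall s\, (C(p,p) \lor L(s))) \land (\forall n\, \forall q\, (\neg C(n,n) \lor C(q,n))) \land (\exists k\, \neg L(k))
All bound variables are already distinct, so no renaming is needed.
Extract every quantifier outward, since the variables are now distinct and don't occur free across branches:
  \exists p\, \forall s\, \forall n\, \forall q\, \exists k\, ((C(p,p) \lor L(s)) \land (\neg C(n,n) \lor C(q,n)) \land \neg L(k))
The prefix is \exists p \forall s \forall n \forall q \exists k: 3 universal, 2 existential.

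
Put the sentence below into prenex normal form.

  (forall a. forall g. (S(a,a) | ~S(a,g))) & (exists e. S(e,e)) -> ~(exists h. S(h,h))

exists a. exists g. forall e. forall h. (~S(a,a) & S(a,g) | ~S(e,e) | ~S(h,h))

Rewrite implications/biconditionals: A → B as ¬A ∨ B.
  ~((forall a. forall g. (S(a,a) | ~S(a,g))) & (exists e. S(e,e))) | ~(exists h. S(h,h))
Move each ¬ inward, flipping quantifiers it crosses:
  (exists a. exists g. (~S(a,a) & S(a,g))) | (forall e. ~S(e,e)) | (forall h. ~S(h,h))
All bound variables are already distinct, so no renaming is needed.
Pull the quantifiers to the front (each side's bound variable is not free in the other side):
  exists a. exists g. forall e. forall h. (~S(a,a) & S(a,g) | ~S(e,e) | ~S(h,h))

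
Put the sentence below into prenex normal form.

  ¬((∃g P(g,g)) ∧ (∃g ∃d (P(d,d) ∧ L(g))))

Push ¬ through the quantifiers and connectives to reach negation normal form:
  (∀g ¬P(g,g)) ∨ (∀g ∀d (¬P(d,d) ∨ ¬L(g)))
Give each quantifier a distinct variable: g↦x.
  (∀g ¬P(g,g)) ∨ (∀x ∀d (¬P(d,d) ∨ ¬L(x)))
Extract every quantifier outward, since the variables are now distinct and don't occur free across branches:
  ∀g ∀x ∀d (¬P(g,g) ∨ ¬P(d,d) ∨ ¬L(x))

∀g ∀x ∀d (¬P(g,g) ∨ ¬P(d,d) ∨ ¬L(x))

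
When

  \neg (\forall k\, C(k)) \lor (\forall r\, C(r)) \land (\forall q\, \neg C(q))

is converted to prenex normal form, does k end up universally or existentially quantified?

Push ¬ through the quantifiers and connectives to reach negation normal form:
  (\exists k\, \neg C(k)) \lor (\forall r\, C(r)) \land (\forall q\, \neg C(q))
All bound variables are already distinct, so no renaming is needed.
Pull the quantifiers to the front (each side's bound variable is not free in the other side):
  \exists k\, \forall r\, \forall q\, (\neg C(k) \lor C(r) \land \neg C(q))
The quantifier \forall k sits under an odd number of negations, so it flips to \exists k.

existential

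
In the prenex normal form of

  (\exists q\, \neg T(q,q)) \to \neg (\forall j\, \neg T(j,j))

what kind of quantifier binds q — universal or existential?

universal

First replace A → B with ¬A ∨ B.
  \neg (\exists q\, \neg T(q,q)) \lor \neg (\forall j\, \neg T(j,j))
Push ¬ through the quantifiers and connectives to reach negation normal form:
  (\forall q\, T(q,q)) \lor (\exists j\, T(j,j))
All bound variables are already distinct, so no renaming is needed.
Pull the quantifiers to the front (each side's bound variable is not free in the other side):
  \forall q\, \exists j\, (T(q,q) \lor T(j,j))
The quantifier \exists q sits under an odd number of negations (counting the antecedent side of each →), so it flips to \forall q.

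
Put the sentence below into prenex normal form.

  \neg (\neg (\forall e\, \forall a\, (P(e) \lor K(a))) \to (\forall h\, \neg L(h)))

Eliminate → and ↔ using ¬ and ∨.
  \neg (\neg \neg (\forall e\, \forall a\, (P(e) \lor K(a))) \lor (\forall h\, \neg L(h)))
Push ¬ through the quantifiers and connectives to reach negation normal form:
  (\exists e\, \exists a\, (\neg P(e) \land \neg K(a))) \land (\exists h\, L(h))
All bound variables are already distinct, so no renaming is needed.
Extract every quantifier outward, since the variables are now distinct and don't occur free across branches:
  \exists e\, \exists a\, \exists h\, (\neg P(e) \land \neg K(a) \land L(h))

\exists e\, \exists a\, \exists h\, (\neg P(e) \land \neg K(a) \land L(h))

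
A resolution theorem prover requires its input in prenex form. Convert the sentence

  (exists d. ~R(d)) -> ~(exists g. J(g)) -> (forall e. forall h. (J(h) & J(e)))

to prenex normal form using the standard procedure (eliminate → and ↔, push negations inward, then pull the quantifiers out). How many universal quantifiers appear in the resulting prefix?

3

Eliminate → and ↔ using ¬ and ∨.
  ~(exists d. ~R(d)) | ~~(exists g. J(g)) | (forall e. forall h. (J(h) & J(e)))
Push ¬ through the quantifiers and connectives to reach negation normal form:
  (forall d. R(d)) | (exists g. J(g)) | (forall e. forall h. (J(h) & J(e)))
All bound variables are already distinct, so no renaming is needed.
Extract every quantifier outward, since the variables are now distinct and don't occur free across branches:
  forall d. exists g. forall e. forall h. (R(d) | J(g) | J(h) & J(e))
The prefix is forall d exists g forall e forall h: 3 universal, 1 existential.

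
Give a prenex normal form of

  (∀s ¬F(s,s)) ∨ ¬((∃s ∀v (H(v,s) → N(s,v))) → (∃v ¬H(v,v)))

∀s ∃c ∀v ∀u1 (¬F(s,s) ∨ (¬H(v,c) ∨ N(c,v)) ∧ H(u1,u1))

Rewrite implications/biconditionals: A → B as ¬A ∨ B.
  (∀s ¬F(s,s)) ∨ ¬(¬(∃s ∀v (¬H(v,s) ∨ N(s,v))) ∨ (∃v ¬H(v,v)))
Push ¬ through the quantifiers and connectives to reach negation normal form:
  (∀s ¬F(s,s)) ∨ (∃s ∀v (¬H(v,s) ∨ N(s,v))) ∧ (∀v H(v,v))
Standardize variables apart so no two quantifiers bind the same name: s↦c, v↦u1.
  (∀s ¬F(s,s)) ∨ (∃c ∀v (¬H(v,c) ∨ N(c,v))) ∧ (∀u1 H(u1,u1))
Pull the quantifiers to the front (each side's bound variable is not free in the other side):
  ∀s ∃c ∀v ∀u1 (¬F(s,s) ∨ (¬H(v,c) ∨ N(c,v)) ∧ H(u1,u1))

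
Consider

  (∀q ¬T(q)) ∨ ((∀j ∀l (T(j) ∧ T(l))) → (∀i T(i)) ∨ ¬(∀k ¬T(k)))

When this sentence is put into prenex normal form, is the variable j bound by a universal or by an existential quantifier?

Eliminate → and ↔ using ¬ and ∨.
  (∀q ¬T(q)) ∨ ¬(∀j ∀l (T(j) ∧ T(l))) ∨ (∀i T(i)) ∨ ¬(∀k ¬T(k))
Drive negations inward (¬∀x A ≡ ∃x ¬A, ¬∃x A ≡ ∀x ¬A, De Morgan for ∧/∨):
  (∀q ¬T(q)) ∨ (∃j ∃l (¬T(j) ∨ ¬T(l))) ∨ (∀i T(i)) ∨ (∃k T(k))
All bound variables are already distinct, so no renaming is needed.
Pull the quantifiers to the front (each side's bound variable is not free in the other side):
  ∀q ∃j ∃l ∀i ∃k (¬T(q) ∨ ¬T(j) ∨ ¬T(l) ∨ T(i) ∨ T(k))
The quantifier ∀j sits under an odd number of negations (counting the antecedent side of each →), so it flips to ∃j.

existential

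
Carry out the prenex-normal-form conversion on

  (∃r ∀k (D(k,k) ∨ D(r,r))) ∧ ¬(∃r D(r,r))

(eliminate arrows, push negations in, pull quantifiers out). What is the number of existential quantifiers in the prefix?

Move each ¬ inward, flipping quantifiers it crosses:
  (∃r ∀k (D(k,k) ∨ D(r,r))) ∧ (∀r ¬D(r,r))
Give each quantifier a distinct variable: r↦u.
  (∃r ∀k (D(k,k) ∨ D(r,r))) ∧ (∀u ¬D(u,u))
Finally move all quantifiers to the prefix:
  ∃r ∀k ∀u ((D(k,k) ∨ D(r,r)) ∧ ¬D(u,u))
The prefix is ∃r ∀k ∀u: 2 universal, 1 existential.

1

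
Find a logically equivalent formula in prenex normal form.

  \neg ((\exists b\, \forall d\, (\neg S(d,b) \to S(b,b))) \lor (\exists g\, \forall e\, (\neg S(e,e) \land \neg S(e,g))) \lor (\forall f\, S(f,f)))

Eliminate → and ↔ using ¬ and ∨.
  \neg ((\exists b\, \forall d\, (\neg \neg S(d,b) \lor S(b,b))) \lor (\exists g\, \forall e\, (\neg S(e,e) \land \neg S(e,g))) \lor (\forall f\, S(f,f)))
Move each ¬ inward, flipping quantifiers it crosses:
  (\forall b\, \exists d\, (\neg S(d,b) \land \neg S(b,b))) \land (\forall g\, \exists e\, (S(e,e) \lor S(e,g))) \land (\exists f\, \neg S(f,f))
Finally move all quantifiers to the prefix:
  \forall b\, \exists d\, \forall g\, \exists e\, \exists f\, (\neg S(d,b) \land \neg S(b,b) \land (S(e,e) \lor S(e,g)) \land \neg S(f,f))

\forall b\, \exists d\, \forall g\, \exists e\, \exists f\, (\neg S(d,b) \land \neg S(b,b) \land (S(e,e) \lor S(e,g)) \land \neg S(f,f))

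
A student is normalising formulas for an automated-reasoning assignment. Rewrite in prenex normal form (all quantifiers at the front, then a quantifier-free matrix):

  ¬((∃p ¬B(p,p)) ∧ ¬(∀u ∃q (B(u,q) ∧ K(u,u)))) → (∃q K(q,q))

Rewrite implications/biconditionals: A → B as ¬A ∨ B.
  ¬¬((∃p ¬B(p,p)) ∧ ¬(∀u ∃q (B(u,q) ∧ K(u,u)))) ∨ (∃q K(q,q))
Move each ¬ inward, flipping quantifiers it crosses:
  (∃p ¬B(p,p)) ∧ (∃u ∀q (¬B(u,q) ∨ ¬K(u,u))) ∨ (∃q K(q,q))
Rename bound variables to avoid capture: q↦c.
  (∃p ¬B(p,p)) ∧ (∃u ∀q (¬B(u,q) ∨ ¬K(u,u))) ∨ (∃c K(c,c))
Pull the quantifiers to the front (each side's bound variable is not free in the other side):
  ∃p ∃u ∀q ∃c (¬B(p,p) ∧ (¬B(u,q) ∨ ¬K(u,u)) ∨ K(c,c))

∃p ∃u ∀q ∃c (¬B(p,p) ∧ (¬B(u,q) ∨ ¬K(u,u)) ∨ K(c,c))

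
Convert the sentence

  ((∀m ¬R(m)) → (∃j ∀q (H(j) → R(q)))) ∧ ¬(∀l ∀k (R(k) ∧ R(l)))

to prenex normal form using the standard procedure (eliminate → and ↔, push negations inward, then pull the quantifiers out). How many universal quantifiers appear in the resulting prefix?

1

First replace A → B with ¬A ∨ B.
  (¬(∀m ¬R(m)) ∨ (∃j ∀q (¬H(j) ∨ R(q)))) ∧ ¬(∀l ∀k (R(k) ∧ R(l)))
Move each ¬ inward, flipping quantifiers it crosses:
  ((∃m R(m)) ∨ (∃j ∀q (¬H(j) ∨ R(q)))) ∧ (∃l ∃k (¬R(k) ∨ ¬R(l)))
Pull the quantifiers to the front (each side's bound variable is not free in the other side):
  ∃m ∃j ∀q ∃l ∃k ((R(m) ∨ ¬H(j) ∨ R(q)) ∧ (¬R(k) ∨ ¬R(l)))
The prefix is ∃m ∃j ∀q ∃l ∃k: 1 universal, 4 existential.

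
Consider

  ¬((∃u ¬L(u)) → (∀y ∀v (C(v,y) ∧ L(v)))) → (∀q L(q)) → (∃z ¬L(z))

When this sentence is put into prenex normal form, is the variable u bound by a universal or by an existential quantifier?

Eliminate → and ↔ using ¬ and ∨.
  ¬¬(¬(∃u ¬L(u)) ∨ (∀y ∀v (C(v,y) ∧ L(v)))) ∨ ¬(∀q L(q)) ∨ (∃z ¬L(z))
Drive negations inward (¬∀x A ≡ ∃x ¬A, ¬∃x A ≡ ∀x ¬A, De Morgan for ∧/∨):
  (∀u L(u)) ∨ (∀y ∀v (C(v,y) ∧ L(v))) ∨ (∃q ¬L(q)) ∨ (∃z ¬L(z))
Extract every quantifier outward, since the variables are now distinct and don't occur free across branches:
  ∀u ∀y ∀v ∃q ∃z (L(u) ∨ C(v,y) ∧ L(v) ∨ ¬L(q) ∨ ¬L(z))
The quantifier ∃u sits under an odd number of negations (counting the antecedent side of each →), so it flips to ∀u.

universal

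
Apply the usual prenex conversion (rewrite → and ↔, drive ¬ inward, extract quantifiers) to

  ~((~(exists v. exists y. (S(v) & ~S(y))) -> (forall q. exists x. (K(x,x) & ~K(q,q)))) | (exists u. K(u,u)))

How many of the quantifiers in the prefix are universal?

4

Eliminate → and ↔ using ¬ and ∨.
  ~(~~(exists v. exists y. (S(v) & ~S(y))) | (forall q. exists x. (K(x,x) & ~K(q,q))) | (exists u. K(u,u)))
Move each ¬ inward, flipping quantifiers it crosses:
  (forall v. forall y. (~S(v) | S(y))) & (exists q. forall x. (~K(x,x) | K(q,q))) & (forall u. ~K(u,u))
Finally move all quantifiers to the prefix:
  forall v. forall y. exists q. forall x. forall u. ((~S(v) | S(y)) & (~K(x,x) | K(q,q)) & ~K(u,u))
The prefix is forall v forall y exists q forall x forall u: 4 universal, 1 existential.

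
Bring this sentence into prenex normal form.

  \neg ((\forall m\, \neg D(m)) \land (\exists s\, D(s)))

Move each ¬ inward, flipping quantifiers it crosses:
  (\exists m\, D(m)) \lor (\forall s\, \neg D(s))
All bound variables are already distinct, so no renaming is needed.
Extract every quantifier outward, since the variables are now distinct and don't occur free across branches:
  \exists m\, \forall s\, (D(m) \lor \neg D(s))

\exists m\, \forall s\, (D(m) \lor \neg D(s))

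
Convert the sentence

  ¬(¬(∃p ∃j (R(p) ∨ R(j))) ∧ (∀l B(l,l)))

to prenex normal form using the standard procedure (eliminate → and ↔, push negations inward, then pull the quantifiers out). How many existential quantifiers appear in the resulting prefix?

Push ¬ through the quantifiers and connectives to reach negation normal form:
  (∃p ∃j (R(p) ∨ R(j))) ∨ (∃l ¬B(l,l))
Pull the quantifiers to the front (each side's bound variable is not free in the other side):
  ∃p ∃j ∃l (R(p) ∨ R(j) ∨ ¬B(l,l))
The prefix is ∃p ∃j ∃l: 0 universal, 3 existential.

3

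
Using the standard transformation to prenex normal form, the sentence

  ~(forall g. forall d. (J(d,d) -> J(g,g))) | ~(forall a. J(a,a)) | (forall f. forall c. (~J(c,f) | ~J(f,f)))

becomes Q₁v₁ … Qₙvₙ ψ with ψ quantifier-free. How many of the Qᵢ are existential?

First replace A → B with ¬A ∨ B.
  ~(forall g. forall d. (~J(d,d) | J(g,g))) | ~(forall a. J(a,a)) | (forall f. forall c. (~J(c,f) | ~J(f,f)))
Drive negations inward (¬∀x A ≡ ∃x ¬A, ¬∃x A ≡ ∀x ¬A, De Morgan for ∧/∨):
  (exists g. exists d. (J(d,d) & ~J(g,g))) | (exists a. ~J(a,a)) | (forall f. forall c. (~J(c,f) | ~J(f,f)))
All bound variables are already distinct, so no renaming is needed.
Finally move all quantifiers to the prefix:
  exists g. exists d. exists a. forall f. forall c. (J(d,d) & ~J(g,g) | ~J(a,a) | ~J(c,f) | ~J(f,f))
The prefix is exists g exists d exists a forall f forall c: 2 universal, 3 existential.

3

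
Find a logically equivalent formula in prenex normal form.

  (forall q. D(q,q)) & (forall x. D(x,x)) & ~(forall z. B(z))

forall q. forall x. exists z. (D(q,q) & D(x,x) & ~B(z))

Drive negations inward (¬∀x A ≡ ∃x ¬A, ¬∃x A ≡ ∀x ¬A, De Morgan for ∧/∨):
  (forall q. D(q,q)) & (forall x. D(x,x)) & (exists z. ~B(z))
Finally move all quantifiers to the prefix:
  forall q. forall x. exists z. (D(q,q) & D(x,x) & ~B(z))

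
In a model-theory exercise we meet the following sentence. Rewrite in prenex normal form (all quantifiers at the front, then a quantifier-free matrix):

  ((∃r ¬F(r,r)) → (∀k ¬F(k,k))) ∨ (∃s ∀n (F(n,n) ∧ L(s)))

∀r ∀k ∃s ∀n (F(r,r) ∨ ¬F(k,k) ∨ F(n,n) ∧ L(s))

Rewrite implications/biconditionals: A → B as ¬A ∨ B.
  ¬(∃r ¬F(r,r)) ∨ (∀k ¬F(k,k)) ∨ (∃s ∀n (F(n,n) ∧ L(s)))
Push ¬ through the quantifiers and connectives to reach negation normal form:
  (∀r F(r,r)) ∨ (∀k ¬F(k,k)) ∨ (∃s ∀n (F(n,n) ∧ L(s)))
All bound variables are already distinct, so no renaming is needed.
Finally move all quantifiers to the prefix:
  ∀r ∀k ∃s ∀n (F(r,r) ∨ ¬F(k,k) ∨ F(n,n) ∧ L(s))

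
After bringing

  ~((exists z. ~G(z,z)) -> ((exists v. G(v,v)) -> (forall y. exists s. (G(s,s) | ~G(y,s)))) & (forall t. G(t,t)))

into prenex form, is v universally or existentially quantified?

First replace A → B with ¬A ∨ B.
  ~(~(exists z. ~G(z,z)) | (~(exists v. G(v,v)) | (forall y. exists s. (G(s,s) | ~G(y,s)))) & (forall t. G(t,t)))
Move each ¬ inward, flipping quantifiers it crosses:
  (exists z. ~G(z,z)) & ((exists v. G(v,v)) & (exists y. forall s. (~G(s,s) & G(y,s))) | (exists t. ~G(t,t)))
All bound variables are already distinct, so no renaming is needed.
Finally move all quantifiers to the prefix:
  exists z. exists v. exists y. forall s. exists t. (~G(z,z) & (G(v,v) & ~G(s,s) & G(y,s) | ~G(t,t)))
The quantifier exists v sits under an even number of negations (counting the antecedent side of each →), so it remains existential.

existential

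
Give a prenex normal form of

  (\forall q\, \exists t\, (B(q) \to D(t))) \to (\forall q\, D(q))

\exists q\, \forall t\, \forall u\, (B(q) \land \neg D(t) \lor D(u))

Rewrite implications/biconditionals: A → B as ¬A ∨ B.
  \neg (\forall q\, \exists t\, (\neg B(q) \lor D(t))) \lor (\forall q\, D(q))
Drive negations inward (¬∀x A ≡ ∃x ¬A, ¬∃x A ≡ ∀x ¬A, De Morgan for ∧/∨):
  (\exists q\, \forall t\, (B(q) \land \neg D(t))) \lor (\forall q\, D(q))
Standardize variables apart so no two quantifiers bind the same name: q↦u.
  (\exists q\, \forall t\, (B(q) \land \neg D(t))) \lor (\forall u\, D(u))
Finally move all quantifiers to the prefix:
  \exists q\, \forall t\, \forall u\, (B(q) \land \neg D(t) \lor D(u))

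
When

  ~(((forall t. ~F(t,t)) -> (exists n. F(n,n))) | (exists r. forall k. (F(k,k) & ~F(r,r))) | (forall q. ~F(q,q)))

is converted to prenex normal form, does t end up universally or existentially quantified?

First replace A → B with ¬A ∨ B.
  ~(~(forall t. ~F(t,t)) | (exists n. F(n,n)) | (exists r. forall k. (F(k,k) & ~F(r,r))) | (forall q. ~F(q,q)))
Push ¬ through the quantifiers and connectives to reach negation normal form:
  (forall t. ~F(t,t)) & (forall n. ~F(n,n)) & (forall r. exists k. (~F(k,k) | F(r,r))) & (exists q. F(q,q))
All bound variables are already distinct, so no renaming is needed.
Finally move all quantifiers to the prefix:
  forall t. forall n. forall r. exists k. exists q. (~F(t,t) & ~F(n,n) & (~F(k,k) | F(r,r)) & F(q,q))
The quantifier forall t sits under an even number of negations (counting the antecedent side of each →), so it remains universal.

universal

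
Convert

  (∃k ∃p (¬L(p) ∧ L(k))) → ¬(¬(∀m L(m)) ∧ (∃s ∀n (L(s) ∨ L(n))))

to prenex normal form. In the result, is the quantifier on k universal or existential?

universal

Rewrite implications/biconditionals: A → B as ¬A ∨ B.
  ¬(∃k ∃p (¬L(p) ∧ L(k))) ∨ ¬(¬(∀m L(m)) ∧ (∃s ∀n (L(s) ∨ L(n))))
Drive negations inward (¬∀x A ≡ ∃x ¬A, ¬∃x A ≡ ∀x ¬A, De Morgan for ∧/∨):
  (∀k ∀p (L(p) ∨ ¬L(k))) ∨ (∀m L(m)) ∨ (∀s ∃n (¬L(s) ∧ ¬L(n)))
All bound variables are already distinct, so no renaming is needed.
Finally move all quantifiers to the prefix:
  ∀k ∀p ∀m ∀s ∃n (L(p) ∨ ¬L(k) ∨ L(m) ∨ ¬L(s) ∧ ¬L(n))
The quantifier ∃k sits under an odd number of negations (counting the antecedent side of each →), so it flips to ∀k.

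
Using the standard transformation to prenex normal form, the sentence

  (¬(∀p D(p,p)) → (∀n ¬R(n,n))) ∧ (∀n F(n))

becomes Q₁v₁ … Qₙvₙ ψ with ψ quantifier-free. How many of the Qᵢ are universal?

First replace A → B with ¬A ∨ B.
  (¬¬(∀p D(p,p)) ∨ (∀n ¬R(n,n))) ∧ (∀n F(n))
Drive negations inward (¬∀x A ≡ ∃x ¬A, ¬∃x A ≡ ∀x ¬A, De Morgan for ∧/∨):
  ((∀p D(p,p)) ∨ (∀n ¬R(n,n))) ∧ (∀n F(n))
Give each quantifier a distinct variable: n↦r.
  ((∀p D(p,p)) ∨ (∀n ¬R(n,n))) ∧ (∀r F(r))
Extract every quantifier outward, since the variables are now distinct and don't occur free across branches:
  ∀p ∀n ∀r ((D(p,p) ∨ ¬R(n,n)) ∧ F(r))
The prefix is ∀p ∀n ∀r: 3 universal, 0 existential.

3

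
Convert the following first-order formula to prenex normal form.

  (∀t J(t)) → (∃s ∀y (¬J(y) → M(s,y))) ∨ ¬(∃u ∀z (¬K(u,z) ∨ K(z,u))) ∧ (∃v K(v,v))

First replace A → B with ¬A ∨ B.
  ¬(∀t J(t)) ∨ (∃s ∀y (¬¬J(y) ∨ M(s,y))) ∨ ¬(∃u ∀z (¬K(u,z) ∨ K(z,u))) ∧ (∃v K(v,v))
Drive negations inward (¬∀x A ≡ ∃x ¬A, ¬∃x A ≡ ∀x ¬A, De Morgan for ∧/∨):
  (∃t ¬J(t)) ∨ (∃s ∀y (J(y) ∨ M(s,y))) ∨ (∀u ∃z (K(u,z) ∧ ¬K(z,u))) ∧ (∃v K(v,v))
Pull the quantifiers to the front (each side's bound variable is not free in the other side):
  ∃t ∃s ∀y ∀u ∃z ∃v (¬J(t) ∨ J(y) ∨ M(s,y) ∨ K(u,z) ∧ ¬K(z,u) ∧ K(v,v))

∃t ∃s ∀y ∀u ∃z ∃v (¬J(t) ∨ J(y) ∨ M(s,y) ∨ K(u,z) ∧ ¬K(z,u) ∧ K(v,v))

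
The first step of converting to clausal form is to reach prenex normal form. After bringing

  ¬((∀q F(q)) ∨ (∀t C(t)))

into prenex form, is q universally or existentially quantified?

Move each ¬ inward, flipping quantifiers it crosses:
  (∃q ¬F(q)) ∧ (∃t ¬C(t))
All bound variables are already distinct, so no renaming is needed.
Extract every quantifier outward, since the variables are now distinct and don't occur free across branches:
  ∃q ∃t (¬F(q) ∧ ¬C(t))
The quantifier ∀q sits under an odd number of negations, so it flips to ∃q.

existential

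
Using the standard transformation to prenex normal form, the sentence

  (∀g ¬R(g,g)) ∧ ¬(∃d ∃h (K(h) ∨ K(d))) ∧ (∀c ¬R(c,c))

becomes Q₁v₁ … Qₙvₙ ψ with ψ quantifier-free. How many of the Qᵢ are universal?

Drive negations inward (¬∀x A ≡ ∃x ¬A, ¬∃x A ≡ ∀x ¬A, De Morgan for ∧/∨):
  (∀g ¬R(g,g)) ∧ (∀d ∀h (¬K(h) ∧ ¬K(d))) ∧ (∀c ¬R(c,c))
Pull the quantifiers to the front (each side's bound variable is not free in the other side):
  ∀g ∀d ∀h ∀c (¬R(g,g) ∧ ¬K(h) ∧ ¬K(d) ∧ ¬R(c,c))
The prefix is ∀g ∀d ∀h ∀c: 4 universal, 0 existential.

4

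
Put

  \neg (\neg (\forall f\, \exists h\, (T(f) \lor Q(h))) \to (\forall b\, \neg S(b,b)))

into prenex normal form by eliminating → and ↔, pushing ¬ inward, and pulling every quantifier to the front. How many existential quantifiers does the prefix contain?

Rewrite implications/biconditionals: A → B as ¬A ∨ B.
  \neg (\neg \neg (\forall f\, \exists h\, (T(f) \lor Q(h))) \lor (\forall b\, \neg S(b,b)))
Move each ¬ inward, flipping quantifiers it crosses:
  (\exists f\, \forall h\, (\neg T(f) \land \neg Q(h))) \land (\exists b\, S(b,b))
All bound variables are already distinct, so no renaming is needed.
Pull the quantifiers to the front (each side's bound variable is not free in the other side):
  \exists f\, \forall h\, \exists b\, (\neg T(f) \land \neg Q(h) \land S(b,b))
The prefix is \exists f \forall h \exists b: 1 universal, 2 existential.

2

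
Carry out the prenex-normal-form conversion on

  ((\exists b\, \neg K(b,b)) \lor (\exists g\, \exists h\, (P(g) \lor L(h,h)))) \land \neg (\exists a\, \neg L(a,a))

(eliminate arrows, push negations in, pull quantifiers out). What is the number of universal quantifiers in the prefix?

Move each ¬ inward, flipping quantifiers it crosses:
  ((\exists b\, \neg K(b,b)) \lor (\exists g\, \exists h\, (P(g) \lor L(h,h)))) \land (\forall a\, L(a,a))
All bound variables are already distinct, so no renaming is needed.
Finally move all quantifiers to the prefix:
  \exists b\, \exists g\, \exists h\, \forall a\, ((\neg K(b,b) \lor P(g) \lor L(h,h)) \land L(a,a))
The prefix is \exists b \exists g \exists h \forall a: 1 universal, 3 existential.

1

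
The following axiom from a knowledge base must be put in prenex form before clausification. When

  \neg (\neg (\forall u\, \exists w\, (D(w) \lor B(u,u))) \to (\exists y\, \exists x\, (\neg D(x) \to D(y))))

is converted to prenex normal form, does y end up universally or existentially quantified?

universal

First replace A → B with ¬A ∨ B.
  \neg (\neg \neg (\forall u\, \exists w\, (D(w) \lor B(u,u))) \lor (\exists y\, \exists x\, (\neg \neg D(x) \lor D(y))))
Drive negations inward (¬∀x A ≡ ∃x ¬A, ¬∃x A ≡ ∀x ¬A, De Morgan for ∧/∨):
  (\exists u\, \forall w\, (\neg D(w) \land \neg B(u,u))) \land (\forall y\, \forall x\, (\neg D(x) \land \neg D(y)))
Extract every quantifier outward, since the variables are now distinct and don't occur free across branches:
  \exists u\, \forall w\, \forall y\, \forall x\, (\neg D(w) \land \neg B(u,u) \land \neg D(x) \land \neg D(y))
The quantifier \exists y sits under an odd number of negations (counting the antecedent side of each →), so it flips to \forall y.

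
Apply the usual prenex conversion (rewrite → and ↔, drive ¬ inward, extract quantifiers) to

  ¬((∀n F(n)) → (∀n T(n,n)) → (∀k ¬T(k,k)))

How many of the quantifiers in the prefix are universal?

2

Eliminate → and ↔ using ¬ and ∨.
  ¬(¬(∀n F(n)) ∨ ¬(∀n T(n,n)) ∨ (∀k ¬T(k,k)))
Move each ¬ inward, flipping quantifiers it crosses:
  (∀n F(n)) ∧ (∀n T(n,n)) ∧ (∃k T(k,k))
Standardize variables apart so no two quantifiers bind the same name: n↦r.
  (∀n F(n)) ∧ (∀r T(r,r)) ∧ (∃k T(k,k))
Pull the quantifiers to the front (each side's bound variable is not free in the other side):
  ∀n ∀r ∃k (F(n) ∧ T(r,r) ∧ T(k,k))
The prefix is ∀n ∀r ∃k: 2 universal, 1 existential.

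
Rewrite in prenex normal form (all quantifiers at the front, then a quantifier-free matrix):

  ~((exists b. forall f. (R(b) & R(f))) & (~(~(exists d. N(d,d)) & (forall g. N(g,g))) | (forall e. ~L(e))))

forall b. exists f. forall d. forall g. exists e. (~R(b) | ~R(f) | ~N(d,d) & N(g,g) & L(e))

Drive negations inward (¬∀x A ≡ ∃x ¬A, ¬∃x A ≡ ∀x ¬A, De Morgan for ∧/∨):
  (forall b. exists f. (~R(b) | ~R(f))) | (forall d. ~N(d,d)) & (forall g. N(g,g)) & (exists e. L(e))
All bound variables are already distinct, so no renaming is needed.
Pull the quantifiers to the front (each side's bound variable is not free in the other side):
  forall b. exists f. forall d. forall g. exists e. (~R(b) | ~R(f) | ~N(d,d) & N(g,g) & L(e))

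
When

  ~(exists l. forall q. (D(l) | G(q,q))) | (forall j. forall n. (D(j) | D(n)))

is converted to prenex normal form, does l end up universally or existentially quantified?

Drive negations inward (¬∀x A ≡ ∃x ¬A, ¬∃x A ≡ ∀x ¬A, De Morgan for ∧/∨):
  (forall l. exists q. (~D(l) & ~G(q,q))) | (forall j. forall n. (D(j) | D(n)))
All bound variables are already distinct, so no renaming is needed.
Finally move all quantifiers to the prefix:
  forall l. exists q. forall j. forall n. (~D(l) & ~G(q,q) | D(j) | D(n))
The quantifier exists l sits under an odd number of negations, so it flips to forall l.

universal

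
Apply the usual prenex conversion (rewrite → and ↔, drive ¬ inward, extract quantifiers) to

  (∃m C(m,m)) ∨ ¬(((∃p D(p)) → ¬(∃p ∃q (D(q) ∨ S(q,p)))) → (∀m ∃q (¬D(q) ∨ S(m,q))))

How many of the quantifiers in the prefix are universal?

First replace A → B with ¬A ∨ B.
  (∃m C(m,m)) ∨ ¬(¬(¬(∃p D(p)) ∨ ¬(∃p ∃q (D(q) ∨ S(q,p)))) ∨ (∀m ∃q (¬D(q) ∨ S(m,q))))
Move each ¬ inward, flipping quantifiers it crosses:
  (∃m C(m,m)) ∨ ((∀p ¬D(p)) ∨ (∀p ∀q (¬D(q) ∧ ¬S(q,p)))) ∧ (∃m ∀q (D(q) ∧ ¬S(m,q)))
Rename bound variables to avoid capture: p↦w1, m↦a, q↦x.
  (∃m C(m,m)) ∨ ((∀p ¬D(p)) ∨ (∀w1 ∀q (¬D(q) ∧ ¬S(q,w1)))) ∧ (∃a ∀x (D(x) ∧ ¬S(a,x)))
Finally move all quantifiers to the prefix:
  ∃m ∀p ∀w1 ∀q ∃a ∀x (C(m,m) ∨ (¬D(p) ∨ ¬D(q) ∧ ¬S(q,w1)) ∧ D(x) ∧ ¬S(a,x))
The prefix is ∃m ∀p ∀w1 ∀q ∃a ∀x: 4 universal, 2 existential.

4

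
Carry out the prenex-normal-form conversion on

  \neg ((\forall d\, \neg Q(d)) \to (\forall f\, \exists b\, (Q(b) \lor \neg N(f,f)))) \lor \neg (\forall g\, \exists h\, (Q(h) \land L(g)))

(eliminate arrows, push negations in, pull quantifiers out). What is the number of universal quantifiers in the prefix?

3

First replace A → B with ¬A ∨ B.
  \neg (\neg (\forall d\, \neg Q(d)) \lor (\forall f\, \exists b\, (Q(b) \lor \neg N(f,f)))) \lor \neg (\forall g\, \exists h\, (Q(h) \land L(g)))
Drive negations inward (¬∀x A ≡ ∃x ¬A, ¬∃x A ≡ ∀x ¬A, De Morgan for ∧/∨):
  (\forall d\, \neg Q(d)) \land (\exists f\, \forall b\, (\neg Q(b) \land N(f,f))) \lor (\exists g\, \forall h\, (\neg Q(h) \lor \neg L(g)))
All bound variables are already distinct, so no renaming is needed.
Extract every quantifier outward, since the variables are now distinct and don't occur free across branches:
  \forall d\, \exists f\, \forall b\, \exists g\, \forall h\, (\neg Q(d) \land \neg Q(b) \land N(f,f) \lor \neg Q(h) \lor \neg L(g))
The prefix is \forall d \exists f \forall b \exists g \forall h: 3 universal, 2 existential.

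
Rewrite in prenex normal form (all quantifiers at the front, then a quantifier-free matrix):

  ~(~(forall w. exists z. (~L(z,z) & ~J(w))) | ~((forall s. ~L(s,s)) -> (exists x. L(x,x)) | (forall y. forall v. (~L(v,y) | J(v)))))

forall w. exists z. exists s. exists x. forall y. forall v. (~L(z,z) & ~J(w) & (L(s,s) | L(x,x) | ~L(v,y) | J(v)))

Rewrite implications/biconditionals: A → B as ¬A ∨ B.
  ~(~(forall w. exists z. (~L(z,z) & ~J(w))) | ~(~(forall s. ~L(s,s)) | (exists x. L(x,x)) | (forall y. forall v. (~L(v,y) | J(v)))))
Move each ¬ inward, flipping quantifiers it crosses:
  (forall w. exists z. (~L(z,z) & ~J(w))) & ((exists s. L(s,s)) | (exists x. L(x,x)) | (forall y. forall v. (~L(v,y) | J(v))))
Pull the quantifiers to the front (each side's bound variable is not free in the other side):
  forall w. exists z. exists s. exists x. forall y. forall v. (~L(z,z) & ~J(w) & (L(s,s) | L(x,x) | ~L(v,y) | J(v)))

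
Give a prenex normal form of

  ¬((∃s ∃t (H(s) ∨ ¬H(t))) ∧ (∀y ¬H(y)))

∀s ∀t ∃y (¬H(s) ∧ H(t) ∨ H(y))

Drive negations inward (¬∀x A ≡ ∃x ¬A, ¬∃x A ≡ ∀x ¬A, De Morgan for ∧/∨):
  (∀s ∀t (¬H(s) ∧ H(t))) ∨ (∃y H(y))
All bound variables are already distinct, so no renaming is needed.
Pull the quantifiers to the front (each side's bound variable is not free in the other side):
  ∀s ∀t ∃y (¬H(s) ∧ H(t) ∨ H(y))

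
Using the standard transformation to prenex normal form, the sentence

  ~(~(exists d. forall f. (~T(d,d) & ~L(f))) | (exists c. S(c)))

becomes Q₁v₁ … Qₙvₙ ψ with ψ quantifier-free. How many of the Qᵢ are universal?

2

Push ¬ through the quantifiers and connectives to reach negation normal form:
  (exists d. forall f. (~T(d,d) & ~L(f))) & (forall c. ~S(c))
All bound variables are already distinct, so no renaming is needed.
Extract every quantifier outward, since the variables are now distinct and don't occur free across branches:
  exists d. forall f. forall c. (~T(d,d) & ~L(f) & ~S(c))
The prefix is exists d forall f forall c: 2 universal, 1 existential.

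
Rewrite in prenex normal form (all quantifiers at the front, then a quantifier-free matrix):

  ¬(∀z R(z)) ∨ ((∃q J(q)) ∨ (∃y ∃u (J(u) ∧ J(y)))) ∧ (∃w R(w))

Drive negations inward (¬∀x A ≡ ∃x ¬A, ¬∃x A ≡ ∀x ¬A, De Morgan for ∧/∨):
  (∃z ¬R(z)) ∨ ((∃q J(q)) ∨ (∃y ∃u (J(u) ∧ J(y)))) ∧ (∃w R(w))
All bound variables are already distinct, so no renaming is needed.
Finally move all quantifiers to the prefix:
  ∃z ∃q ∃y ∃u ∃w (¬R(z) ∨ (J(q) ∨ J(u) ∧ J(y)) ∧ R(w))

∃z ∃q ∃y ∃u ∃w (¬R(z) ∨ (J(q) ∨ J(u) ∧ J(y)) ∧ R(w))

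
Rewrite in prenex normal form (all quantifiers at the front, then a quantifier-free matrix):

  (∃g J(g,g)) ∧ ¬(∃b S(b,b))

∃g ∀b (J(g,g) ∧ ¬S(b,b))

Drive negations inward (¬∀x A ≡ ∃x ¬A, ¬∃x A ≡ ∀x ¬A, De Morgan for ∧/∨):
  (∃g J(g,g)) ∧ (∀b ¬S(b,b))
All bound variables are already distinct, so no renaming is needed.
Finally move all quantifiers to the prefix:
  ∃g ∀b (J(g,g) ∧ ¬S(b,b))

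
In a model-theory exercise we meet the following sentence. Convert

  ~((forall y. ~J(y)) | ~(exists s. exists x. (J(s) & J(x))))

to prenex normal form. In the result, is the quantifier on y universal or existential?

Push ¬ through the quantifiers and connectives to reach negation normal form:
  (exists y. J(y)) & (exists s. exists x. (J(s) & J(x)))
Finally move all quantifiers to the prefix:
  exists y. exists s. exists x. (J(y) & J(s) & J(x))
The quantifier forall y sits under an odd number of negations, so it flips to exists y.

existential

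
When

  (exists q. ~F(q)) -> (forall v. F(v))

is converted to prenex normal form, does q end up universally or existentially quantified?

Eliminate → and ↔ using ¬ and ∨.
  ~(exists q. ~F(q)) | (forall v. F(v))
Move each ¬ inward, flipping quantifiers it crosses:
  (forall q. F(q)) | (forall v. F(v))
All bound variables are already distinct, so no renaming is needed.
Finally move all quantifiers to the prefix:
  forall q. forall v. (F(q) | F(v))
The quantifier exists q sits under an odd number of negations (counting the antecedent side of each →), so it flips to forall q.

universal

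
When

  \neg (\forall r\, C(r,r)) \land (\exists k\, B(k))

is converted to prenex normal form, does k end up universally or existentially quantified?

Move each ¬ inward, flipping quantifiers it crosses:
  (\exists r\, \neg C(r,r)) \land (\exists k\, B(k))
All bound variables are already distinct, so no renaming is needed.
Extract every quantifier outward, since the variables are now distinct and don't occur free across branches:
  \exists r\, \exists k\, (\neg C(r,r) \land B(k))
The quantifier \exists k sits under an even number of negations, so it remains existential.

existential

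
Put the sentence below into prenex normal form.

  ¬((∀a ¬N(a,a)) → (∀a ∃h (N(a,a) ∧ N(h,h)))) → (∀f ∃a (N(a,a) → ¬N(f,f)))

Eliminate → and ↔ using ¬ and ∨.
  ¬¬(¬(∀a ¬N(a,a)) ∨ (∀a ∃h (N(a,a) ∧ N(h,h)))) ∨ (∀f ∃a (¬N(a,a) ∨ ¬N(f,f)))
Drive negations inward (¬∀x A ≡ ∃x ¬A, ¬∃x A ≡ ∀x ¬A, De Morgan for ∧/∨):
  (∃a N(a,a)) ∨ (∀a ∃h (N(a,a) ∧ N(h,h))) ∨ (∀f ∃a (¬N(a,a) ∨ ¬N(f,f)))
Rename bound variables to avoid capture: a↦v1, a↦y1.
  (∃a N(a,a)) ∨ (∀v1 ∃h (N(v1,v1) ∧ N(h,h))) ∨ (∀f ∃y1 (¬N(y1,y1) ∨ ¬N(f,f)))
Extract every quantifier outward, since the variables are now distinct and don't occur free across branches:
  ∃a ∀v1 ∃h ∀f ∃y1 (N(a,a) ∨ N(v1,v1) ∧ N(h,h) ∨ ¬N(y1,y1) ∨ ¬N(f,f))

∃a ∀v1 ∃h ∀f ∃y1 (N(a,a) ∨ N(v1,v1) ∧ N(h,h) ∨ ¬N(y1,y1) ∨ ¬N(f,f))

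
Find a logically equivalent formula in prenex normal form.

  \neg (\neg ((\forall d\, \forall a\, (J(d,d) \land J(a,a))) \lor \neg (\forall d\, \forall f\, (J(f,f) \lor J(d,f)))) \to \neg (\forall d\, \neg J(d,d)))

First replace A → B with ¬A ∨ B.
  \neg (\neg \neg ((\forall d\, \forall a\, (J(d,d) \land J(a,a))) \lor \neg (\forall d\, \forall f\, (J(f,f) \lor J(d,f)))) \lor \neg (\forall d\, \neg J(d,d)))
Drive negations inward (¬∀x A ≡ ∃x ¬A, ¬∃x A ≡ ∀x ¬A, De Morgan for ∧/∨):
  (\exists d\, \exists a\, (\neg J(d,d) \lor \neg J(a,a))) \land (\forall d\, \forall f\, (J(f,f) \lor J(d,f))) \land (\forall d\, \neg J(d,d))
Give each quantifier a distinct variable: d↦w1, d↦p.
  (\exists d\, \exists a\, (\neg J(d,d) \lor \neg J(a,a))) \land (\forall w1\, \forall f\, (J(f,f) \lor J(w1,f))) \land (\forall p\, \neg J(p,p))
Pull the quantifiers to the front (each side's bound variable is not free in the other side):
  \exists d\, \exists a\, \forall w1\, \forall f\, \forall p\, ((\neg J(d,d) \lor \neg J(a,a)) \land (J(f,f) \lor J(w1,f)) \land \neg J(p,p))

\exists d\, \exists a\, \forall w1\, \forall f\, \forall p\, ((\neg J(d,d) \lor \neg J(a,a)) \land (J(f,f) \lor J(w1,f)) \land \neg J(p,p))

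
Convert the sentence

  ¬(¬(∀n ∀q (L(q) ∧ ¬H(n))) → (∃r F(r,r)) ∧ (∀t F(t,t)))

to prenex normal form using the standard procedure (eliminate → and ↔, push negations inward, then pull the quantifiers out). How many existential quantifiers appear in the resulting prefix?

Eliminate → and ↔ using ¬ and ∨.
  ¬(¬¬(∀n ∀q (L(q) ∧ ¬H(n))) ∨ (∃r F(r,r)) ∧ (∀t F(t,t)))
Move each ¬ inward, flipping quantifiers it crosses:
  (∃n ∃q (¬L(q) ∨ H(n))) ∧ ((∀r ¬F(r,r)) ∨ (∃t ¬F(t,t)))
Extract every quantifier outward, since the variables are now distinct and don't occur free across branches:
  ∃n ∃q ∀r ∃t ((¬L(q) ∨ H(n)) ∧ (¬F(r,r) ∨ ¬F(t,t)))
The prefix is ∃n ∃q ∀r ∃t: 1 universal, 3 existential.

3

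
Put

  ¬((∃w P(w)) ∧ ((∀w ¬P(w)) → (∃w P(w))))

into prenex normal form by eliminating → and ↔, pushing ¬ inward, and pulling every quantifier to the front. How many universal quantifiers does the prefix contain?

3

First replace A → B with ¬A ∨ B.
  ¬((∃w P(w)) ∧ (¬(∀w ¬P(w)) ∨ (∃w P(w))))
Push ¬ through the quantifiers and connectives to reach negation normal form:
  (∀w ¬P(w)) ∨ (∀w ¬P(w)) ∧ (∀w ¬P(w))
Give each quantifier a distinct variable: w↦x, w↦w1.
  (∀w ¬P(w)) ∨ (∀x ¬P(x)) ∧ (∀w1 ¬P(w1))
Pull the quantifiers to the front (each side's bound variable is not free in the other side):
  ∀w ∀x ∀w1 (¬P(w) ∨ ¬P(x) ∧ ¬P(w1))
The prefix is ∀w ∀x ∀w1: 3 universal, 0 existential.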